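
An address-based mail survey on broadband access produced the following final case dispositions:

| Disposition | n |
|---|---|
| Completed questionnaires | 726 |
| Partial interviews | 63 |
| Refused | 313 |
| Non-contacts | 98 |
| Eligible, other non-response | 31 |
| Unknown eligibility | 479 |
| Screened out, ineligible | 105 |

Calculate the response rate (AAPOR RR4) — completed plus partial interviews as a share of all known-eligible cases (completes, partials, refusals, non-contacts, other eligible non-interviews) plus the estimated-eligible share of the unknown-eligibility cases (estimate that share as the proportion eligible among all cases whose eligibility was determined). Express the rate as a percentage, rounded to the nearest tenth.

Num: 726 + 63 = 789
Determined eligible: 726 + 63 + 313 + 98 + 31 = 1231
e = 1231 / (1231 + 105) = 1231 / 1336 = 0.9214
e × U: 0.9214 × 479 = 441.35
Denominator: 1231 + 441.35 = 1672.35
RR4 = 789 / 1672.35 = 0.4718

47.2%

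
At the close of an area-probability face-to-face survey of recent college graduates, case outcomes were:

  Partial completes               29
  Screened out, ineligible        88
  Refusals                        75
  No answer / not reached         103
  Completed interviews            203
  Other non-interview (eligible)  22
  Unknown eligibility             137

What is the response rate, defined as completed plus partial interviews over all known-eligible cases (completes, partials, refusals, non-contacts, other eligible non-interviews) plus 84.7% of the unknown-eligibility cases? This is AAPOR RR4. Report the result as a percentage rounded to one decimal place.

Numerator = 203 + 29 = 232
Eligible (known) = 203 + 29 + 75 + 103 + 22 = 432
Eligible share of unknowns = 0.8470 × 137 = 116.04
Denominator = 432 + 116.04 = 548.04
RR4 = 232 / 548.04 = 0.4233

42.3%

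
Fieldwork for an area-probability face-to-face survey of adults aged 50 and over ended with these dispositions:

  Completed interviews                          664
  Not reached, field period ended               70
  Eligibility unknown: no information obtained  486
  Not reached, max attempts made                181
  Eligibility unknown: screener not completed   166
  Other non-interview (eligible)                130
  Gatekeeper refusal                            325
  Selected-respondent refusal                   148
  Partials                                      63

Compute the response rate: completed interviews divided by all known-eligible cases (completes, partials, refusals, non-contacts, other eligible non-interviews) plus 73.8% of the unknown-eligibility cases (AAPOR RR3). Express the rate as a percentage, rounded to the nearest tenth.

Declined to participate = 325 + 148 = 473
Non-contacts = 70 + 181 = 251
Unknown eligibility = 166 + 486 = 652
Top: 664
Determined eligible: 664 + 63 + 473 + 251 + 130 = 1581
Eligible share of unknowns: 0.7380 × 652 = 481.18
Denominator: 1581 + 481.18 = 2062.18
RR3 = 664 / 2062.18 = 0.3220

32.2%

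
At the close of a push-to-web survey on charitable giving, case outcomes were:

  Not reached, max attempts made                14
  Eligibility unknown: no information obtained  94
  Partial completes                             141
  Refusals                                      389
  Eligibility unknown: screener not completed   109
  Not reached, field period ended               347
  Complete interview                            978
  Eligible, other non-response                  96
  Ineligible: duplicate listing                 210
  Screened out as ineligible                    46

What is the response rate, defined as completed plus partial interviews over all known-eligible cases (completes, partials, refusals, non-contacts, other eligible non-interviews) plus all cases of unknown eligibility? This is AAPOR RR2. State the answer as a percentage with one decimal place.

51.6%

No answer / not reached = 347 + 14 = 361
Undetermined eligibility = 109 + 94 = 203
Not eligible = 46 + 210 = 256
Num = 978 + 141 = 1119
Base = 978 + 141 + 389 + 361 + 96 + 203 = 2168
RR2 = 1119 / 2168 = 0.5161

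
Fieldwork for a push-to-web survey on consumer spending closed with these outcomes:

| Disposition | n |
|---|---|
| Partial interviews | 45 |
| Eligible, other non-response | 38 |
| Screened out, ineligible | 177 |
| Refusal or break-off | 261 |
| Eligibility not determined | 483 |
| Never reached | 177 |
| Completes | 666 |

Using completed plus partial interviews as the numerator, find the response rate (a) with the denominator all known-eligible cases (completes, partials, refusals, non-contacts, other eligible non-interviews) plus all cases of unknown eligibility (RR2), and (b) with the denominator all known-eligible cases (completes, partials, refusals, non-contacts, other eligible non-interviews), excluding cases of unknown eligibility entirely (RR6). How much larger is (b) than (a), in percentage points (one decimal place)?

Num → 666 + 45 = 711
Denom → 666 + 45 + 261 + 177 + 38 + 483 = 1670
RR2 = 711 / 1670 = 0.4257
Denom → 666 + 45 + 261 + 177 + 38 = 1187
RR6 = 711 / 1187 = 0.5990
Difference = 59.90 − 42.57 = 17.33 percentage points

17.3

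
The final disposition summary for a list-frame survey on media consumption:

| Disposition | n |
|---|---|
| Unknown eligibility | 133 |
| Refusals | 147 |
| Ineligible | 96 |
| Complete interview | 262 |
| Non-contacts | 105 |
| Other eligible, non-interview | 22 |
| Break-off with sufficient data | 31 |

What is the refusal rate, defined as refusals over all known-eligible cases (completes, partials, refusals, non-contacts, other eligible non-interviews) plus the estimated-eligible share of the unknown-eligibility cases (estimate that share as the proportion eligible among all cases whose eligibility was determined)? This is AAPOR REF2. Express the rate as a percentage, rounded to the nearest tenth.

Num: 147
Determined eligible: 262 + 31 + 147 + 105 + 22 = 567
e = 567 / (567 + 96) = 567 / 663 = 0.8552
Estimated eligible among unknowns: 0.8552 × 133 = 113.74
Denominator: 567 + 113.74 = 680.74
REF2 = 147 / 680.74 = 0.2159

21.6%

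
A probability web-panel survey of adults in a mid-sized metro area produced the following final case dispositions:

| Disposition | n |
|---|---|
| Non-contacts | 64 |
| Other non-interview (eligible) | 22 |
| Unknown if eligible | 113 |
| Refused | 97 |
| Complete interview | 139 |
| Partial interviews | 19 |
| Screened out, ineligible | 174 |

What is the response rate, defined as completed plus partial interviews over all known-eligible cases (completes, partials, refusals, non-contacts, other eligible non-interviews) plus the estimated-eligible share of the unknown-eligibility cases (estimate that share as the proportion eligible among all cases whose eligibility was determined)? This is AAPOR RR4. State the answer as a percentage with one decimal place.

38.0%

Top → 139 + 19 = 158
Determined eligible → 139 + 19 + 97 + 64 + 22 = 341
e = 341 / (341 + 174) = 341 / 515 = 0.6621
e × U → 0.6621 × 113 = 74.82
Denominator → 341 + 74.82 = 415.82
RR4 = 158 / 415.82 = 0.3800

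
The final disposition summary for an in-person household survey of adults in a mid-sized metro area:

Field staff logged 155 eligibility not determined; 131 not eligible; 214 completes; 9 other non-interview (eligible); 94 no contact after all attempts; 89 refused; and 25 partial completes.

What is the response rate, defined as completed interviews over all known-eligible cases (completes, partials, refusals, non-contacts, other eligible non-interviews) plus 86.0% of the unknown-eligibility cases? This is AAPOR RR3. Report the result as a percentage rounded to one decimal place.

Top = 214
Eligible (known) = 214 + 25 + 89 + 94 + 9 = 431
e × U = 0.8600 × 155 = 133.30
Base = 431 + 133.30 = 564.30
RR3 = 214 / 564.30 = 0.3792

37.9%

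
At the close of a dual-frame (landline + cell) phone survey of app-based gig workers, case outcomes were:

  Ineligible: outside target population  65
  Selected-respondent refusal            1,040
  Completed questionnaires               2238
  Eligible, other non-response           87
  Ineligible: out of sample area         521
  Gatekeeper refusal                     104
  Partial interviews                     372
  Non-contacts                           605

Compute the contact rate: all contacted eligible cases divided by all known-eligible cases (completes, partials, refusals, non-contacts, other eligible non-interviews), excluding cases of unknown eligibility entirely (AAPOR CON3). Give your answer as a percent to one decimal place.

86.4%

Refusal or break-off = 104 + 1040 = 1144
Out of scope = 65 + 521 = 586
Num = 2238 + 372 + 1144 + 87 = 3841
Base = 2238 + 372 + 1144 + 605 + 87 = 4446
CON3 = 3841 / 4446 = 0.8639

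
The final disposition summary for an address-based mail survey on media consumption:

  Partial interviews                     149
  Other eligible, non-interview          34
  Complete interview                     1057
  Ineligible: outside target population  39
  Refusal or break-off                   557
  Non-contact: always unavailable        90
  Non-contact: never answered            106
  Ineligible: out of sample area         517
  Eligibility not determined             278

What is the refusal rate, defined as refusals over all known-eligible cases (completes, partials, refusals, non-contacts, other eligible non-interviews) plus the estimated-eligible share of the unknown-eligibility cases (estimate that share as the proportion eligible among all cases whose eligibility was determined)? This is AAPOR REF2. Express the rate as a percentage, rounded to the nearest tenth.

25.2%

Non-contacts = 106 + 90 = 196
Out of scope = 39 + 517 = 556
Num: 557
Eligible (known): 1057 + 149 + 557 + 196 + 34 = 1993
e = 1993 / (1993 + 556) = 1993 / 2549 = 0.7819
Estimated eligible among unknowns: 0.7819 × 278 = 217.37
Base: 1993 + 217.37 = 2210.37
REF2 = 557 / 2210.37 = 0.2520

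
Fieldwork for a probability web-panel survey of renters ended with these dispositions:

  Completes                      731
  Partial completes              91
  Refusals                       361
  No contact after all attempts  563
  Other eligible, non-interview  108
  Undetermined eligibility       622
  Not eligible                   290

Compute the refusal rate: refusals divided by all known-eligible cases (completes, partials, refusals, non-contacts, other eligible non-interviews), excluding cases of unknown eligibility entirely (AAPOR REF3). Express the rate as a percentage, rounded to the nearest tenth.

Numerator → 361
Denom → 731 + 91 + 361 + 563 + 108 = 1854
REF3 = 361 / 1854 = 0.1947

19.5%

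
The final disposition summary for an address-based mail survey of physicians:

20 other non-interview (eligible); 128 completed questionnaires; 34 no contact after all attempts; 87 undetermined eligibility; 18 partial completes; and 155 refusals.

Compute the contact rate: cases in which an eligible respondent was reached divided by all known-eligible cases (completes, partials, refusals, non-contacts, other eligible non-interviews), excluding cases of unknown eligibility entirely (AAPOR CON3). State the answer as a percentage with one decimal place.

Top → 128 + 18 + 155 + 20 = 321
Denom → 128 + 18 + 155 + 34 + 20 = 355
CON3 = 321 / 355 = 0.9042

90.4%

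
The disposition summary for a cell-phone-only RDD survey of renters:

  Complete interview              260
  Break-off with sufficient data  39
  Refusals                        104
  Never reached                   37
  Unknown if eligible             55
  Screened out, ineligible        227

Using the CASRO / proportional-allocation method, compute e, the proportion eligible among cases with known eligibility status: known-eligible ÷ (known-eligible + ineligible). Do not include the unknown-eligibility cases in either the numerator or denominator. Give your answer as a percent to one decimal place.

66.0%

Eligible (known): 260 + 39 + 104 + 37 = 440
e = 440 / (440 + 227) = 440 / 667 = 0.6597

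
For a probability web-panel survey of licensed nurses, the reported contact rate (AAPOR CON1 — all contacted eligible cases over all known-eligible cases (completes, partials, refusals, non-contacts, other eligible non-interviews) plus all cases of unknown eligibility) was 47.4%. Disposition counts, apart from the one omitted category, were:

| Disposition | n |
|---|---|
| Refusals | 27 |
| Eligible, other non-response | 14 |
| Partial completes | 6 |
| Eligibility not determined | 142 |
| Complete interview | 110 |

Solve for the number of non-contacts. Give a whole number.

Top: 110 + 6 + 27 + 14 = 157
CON1 = 157 / D = 0.474
D = 157 / 0.474 = 331.2
Rest of base = 299
non-contacts = 331.2 − 299 ≈ 32

32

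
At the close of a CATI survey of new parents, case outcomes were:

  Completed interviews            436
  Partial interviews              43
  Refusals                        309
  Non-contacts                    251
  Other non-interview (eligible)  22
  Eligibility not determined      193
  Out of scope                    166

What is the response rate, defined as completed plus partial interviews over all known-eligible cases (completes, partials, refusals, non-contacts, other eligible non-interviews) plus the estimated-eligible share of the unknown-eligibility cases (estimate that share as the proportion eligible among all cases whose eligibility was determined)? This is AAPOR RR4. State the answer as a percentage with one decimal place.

Numerator = 436 + 43 = 479
Eligible (known) = 436 + 43 + 309 + 251 + 22 = 1061
e = 1061 / (1061 + 166) = 1061 / 1227 = 0.8647
Estimated eligible among unknowns = 0.8647 × 193 = 166.89
Denominator = 1061 + 166.89 = 1227.89
RR4 = 479 / 1227.89 = 0.3901

39.0%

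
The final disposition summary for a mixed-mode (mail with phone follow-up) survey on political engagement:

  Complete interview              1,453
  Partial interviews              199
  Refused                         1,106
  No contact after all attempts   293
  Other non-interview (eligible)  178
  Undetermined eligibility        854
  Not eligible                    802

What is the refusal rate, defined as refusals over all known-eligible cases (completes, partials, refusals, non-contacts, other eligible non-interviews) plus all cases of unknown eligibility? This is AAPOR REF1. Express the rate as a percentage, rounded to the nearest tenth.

Numerator → 1106
Denom → 1453 + 199 + 1106 + 293 + 178 + 854 = 4083
REF1 = 1106 / 4083 = 0.2709

27.1%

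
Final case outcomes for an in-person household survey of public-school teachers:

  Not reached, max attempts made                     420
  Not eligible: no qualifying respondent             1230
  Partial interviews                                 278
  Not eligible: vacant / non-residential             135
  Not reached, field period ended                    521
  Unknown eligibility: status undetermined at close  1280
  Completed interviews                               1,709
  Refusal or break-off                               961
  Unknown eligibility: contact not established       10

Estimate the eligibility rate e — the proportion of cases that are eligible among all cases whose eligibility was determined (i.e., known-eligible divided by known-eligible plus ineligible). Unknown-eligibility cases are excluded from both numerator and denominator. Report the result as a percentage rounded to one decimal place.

No answer / not reached = 521 + 420 = 941
Unknown eligibility = 10 + 1280 = 1290
Not eligible = 1230 + 135 = 1365
Determined eligible: 1709 + 278 + 961 + 941 = 3889
e = 3889 / (3889 + 1365) = 3889 / 5254 = 0.7402

74.0%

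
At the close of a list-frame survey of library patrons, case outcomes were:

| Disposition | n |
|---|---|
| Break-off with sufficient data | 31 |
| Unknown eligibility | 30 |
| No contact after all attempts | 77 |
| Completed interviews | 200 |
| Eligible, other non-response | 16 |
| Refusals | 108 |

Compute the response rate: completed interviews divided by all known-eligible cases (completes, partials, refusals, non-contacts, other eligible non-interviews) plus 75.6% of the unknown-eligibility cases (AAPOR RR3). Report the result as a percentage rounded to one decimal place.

44.0%

Top: 200
Determined eligible: 200 + 31 + 108 + 77 + 16 = 432
e × U: 0.7560 × 30 = 22.68
Denominator: 432 + 22.68 = 454.68
RR3 = 200 / 454.68 = 0.4399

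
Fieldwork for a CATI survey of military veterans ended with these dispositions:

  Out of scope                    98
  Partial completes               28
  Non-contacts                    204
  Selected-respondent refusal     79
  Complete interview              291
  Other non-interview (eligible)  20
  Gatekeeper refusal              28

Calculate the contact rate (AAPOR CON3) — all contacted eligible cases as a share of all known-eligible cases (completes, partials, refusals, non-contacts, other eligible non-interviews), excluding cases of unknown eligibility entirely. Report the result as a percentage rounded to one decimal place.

68.6%

Refusal or break-off = 28 + 79 = 107
Num → 291 + 28 + 107 + 20 = 446
Denominator → 291 + 28 + 107 + 204 + 20 = 650
CON3 = 446 / 650 = 0.6862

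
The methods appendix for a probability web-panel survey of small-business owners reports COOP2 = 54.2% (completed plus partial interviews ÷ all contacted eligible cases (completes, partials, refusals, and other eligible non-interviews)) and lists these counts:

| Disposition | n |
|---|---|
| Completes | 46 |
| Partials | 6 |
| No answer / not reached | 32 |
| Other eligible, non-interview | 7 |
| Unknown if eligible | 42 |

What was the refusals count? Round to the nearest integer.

37

Num = 46 + 6 = 52
COOP2 = 52 / D = 0.542
D = 52 / 0.542 = 95.9
Remaining denominator categories sum to 59
refusals = 95.9 − 59 ≈ 37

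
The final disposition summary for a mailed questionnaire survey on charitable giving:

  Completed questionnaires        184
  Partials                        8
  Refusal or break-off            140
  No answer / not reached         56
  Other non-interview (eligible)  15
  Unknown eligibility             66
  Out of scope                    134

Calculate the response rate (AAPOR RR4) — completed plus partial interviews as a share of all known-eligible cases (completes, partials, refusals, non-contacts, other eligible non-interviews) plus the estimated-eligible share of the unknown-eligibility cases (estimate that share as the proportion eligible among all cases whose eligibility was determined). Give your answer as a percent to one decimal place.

42.4%

Numerator: 184 + 8 = 192
Determined eligible: 184 + 8 + 140 + 56 + 15 = 403
e = 403 / (403 + 134) = 403 / 537 = 0.7505
Eligible share of unknowns: 0.7505 × 66 = 49.53
Denominator: 403 + 49.53 = 452.53
RR4 = 192 / 452.53 = 0.4243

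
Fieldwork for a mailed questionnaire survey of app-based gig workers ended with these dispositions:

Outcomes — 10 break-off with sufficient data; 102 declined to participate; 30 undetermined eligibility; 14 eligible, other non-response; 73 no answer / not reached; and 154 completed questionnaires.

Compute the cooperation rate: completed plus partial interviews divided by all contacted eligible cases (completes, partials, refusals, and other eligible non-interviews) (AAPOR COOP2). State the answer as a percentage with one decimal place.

58.6%

Numerator = 154 + 10 = 164
Denom = 154 + 10 + 102 + 14 = 280
COOP2 = 164 / 280 = 0.5857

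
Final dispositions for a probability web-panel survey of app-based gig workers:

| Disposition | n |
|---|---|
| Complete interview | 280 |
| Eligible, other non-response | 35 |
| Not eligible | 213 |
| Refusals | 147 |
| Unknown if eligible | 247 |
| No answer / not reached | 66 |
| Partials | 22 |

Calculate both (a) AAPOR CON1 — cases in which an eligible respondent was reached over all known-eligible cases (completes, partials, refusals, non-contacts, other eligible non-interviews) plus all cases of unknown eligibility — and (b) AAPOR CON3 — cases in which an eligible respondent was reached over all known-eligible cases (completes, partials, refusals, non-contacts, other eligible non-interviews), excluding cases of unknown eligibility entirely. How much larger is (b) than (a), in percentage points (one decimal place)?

Num = 280 + 22 + 147 + 35 = 484
Base = 280 + 22 + 147 + 66 + 35 + 247 = 797
CON1 = 484 / 797 = 0.6073
Base = 280 + 22 + 147 + 66 + 35 = 550
CON3 = 484 / 550 = 0.8800
Difference = 88.00 − 60.73 = 27.27 percentage points

27.3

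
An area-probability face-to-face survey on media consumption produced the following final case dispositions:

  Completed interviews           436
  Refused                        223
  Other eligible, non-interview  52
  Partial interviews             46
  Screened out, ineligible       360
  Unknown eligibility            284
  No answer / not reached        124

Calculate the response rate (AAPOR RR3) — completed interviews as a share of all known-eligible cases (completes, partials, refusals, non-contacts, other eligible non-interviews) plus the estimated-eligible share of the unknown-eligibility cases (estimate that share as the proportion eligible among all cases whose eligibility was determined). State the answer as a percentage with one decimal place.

Numerator → 436
Determined eligible → 436 + 46 + 223 + 124 + 52 = 881
e = 881 / (881 + 360) = 881 / 1241 = 0.7099
Eligible share of unknowns → 0.7099 × 284 = 201.61
Base → 881 + 201.61 = 1082.61
RR3 = 436 / 1082.61 = 0.4027

40.3%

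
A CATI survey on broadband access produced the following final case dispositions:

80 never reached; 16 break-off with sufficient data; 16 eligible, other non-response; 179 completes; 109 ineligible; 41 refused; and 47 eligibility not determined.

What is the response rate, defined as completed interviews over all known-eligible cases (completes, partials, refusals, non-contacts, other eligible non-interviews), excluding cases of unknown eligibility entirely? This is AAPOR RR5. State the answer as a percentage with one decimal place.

53.9%

Num: 179
Denominator: 179 + 16 + 41 + 80 + 16 = 332
RR5 = 179 / 332 = 0.5392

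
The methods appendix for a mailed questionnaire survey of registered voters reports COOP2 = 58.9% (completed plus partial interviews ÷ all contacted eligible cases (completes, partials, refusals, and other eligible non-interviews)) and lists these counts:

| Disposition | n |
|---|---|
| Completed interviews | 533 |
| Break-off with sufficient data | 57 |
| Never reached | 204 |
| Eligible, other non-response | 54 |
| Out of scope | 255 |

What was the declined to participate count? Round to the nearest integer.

Top: 533 + 57 = 590
COOP2 = 590 / D = 0.589
D = 590 / 0.589 = 1001.7
Other denominator terms total 644
declined to participate = 1001.7 − 644 ≈ 358

358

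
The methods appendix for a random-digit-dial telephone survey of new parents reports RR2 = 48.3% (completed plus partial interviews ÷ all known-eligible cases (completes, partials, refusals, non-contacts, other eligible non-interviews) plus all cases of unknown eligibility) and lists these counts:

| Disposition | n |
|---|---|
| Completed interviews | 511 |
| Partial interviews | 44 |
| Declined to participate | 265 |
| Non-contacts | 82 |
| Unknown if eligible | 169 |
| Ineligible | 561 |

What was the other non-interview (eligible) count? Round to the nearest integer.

Numerator = 511 + 44 = 555
RR2 = 555 / D = 0.483
D = 555 / 0.483 = 1149.1
Other denominator terms total 1071
other non-interview (eligible) = 1149.1 − 1071 ≈ 78

78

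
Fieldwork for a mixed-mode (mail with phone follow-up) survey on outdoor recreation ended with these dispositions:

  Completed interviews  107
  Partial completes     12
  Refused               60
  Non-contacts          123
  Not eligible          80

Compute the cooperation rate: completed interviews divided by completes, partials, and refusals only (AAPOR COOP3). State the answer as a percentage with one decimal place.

Num: 107
Denom: 107 + 12 + 60 = 179
COOP3 = 107 / 179 = 0.5978

59.8%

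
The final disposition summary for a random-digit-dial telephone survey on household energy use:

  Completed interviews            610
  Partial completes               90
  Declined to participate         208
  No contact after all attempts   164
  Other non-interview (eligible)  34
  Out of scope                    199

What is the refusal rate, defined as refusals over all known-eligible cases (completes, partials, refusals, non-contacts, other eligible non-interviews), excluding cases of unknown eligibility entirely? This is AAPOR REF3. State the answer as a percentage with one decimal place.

Numerator → 208
Denominator → 610 + 90 + 208 + 164 + 34 = 1106
REF3 = 208 / 1106 = 0.1881

18.8%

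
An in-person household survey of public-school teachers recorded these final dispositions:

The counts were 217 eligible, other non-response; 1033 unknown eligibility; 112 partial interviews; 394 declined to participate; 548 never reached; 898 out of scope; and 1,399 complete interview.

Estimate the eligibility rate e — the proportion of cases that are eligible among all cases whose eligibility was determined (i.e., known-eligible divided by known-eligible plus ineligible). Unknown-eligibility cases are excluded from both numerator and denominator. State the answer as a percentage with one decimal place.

74.8%

Known eligible → 1399 + 112 + 394 + 548 + 217 = 2670
e = 2670 / (2670 + 898) = 2670 / 3568 = 0.7483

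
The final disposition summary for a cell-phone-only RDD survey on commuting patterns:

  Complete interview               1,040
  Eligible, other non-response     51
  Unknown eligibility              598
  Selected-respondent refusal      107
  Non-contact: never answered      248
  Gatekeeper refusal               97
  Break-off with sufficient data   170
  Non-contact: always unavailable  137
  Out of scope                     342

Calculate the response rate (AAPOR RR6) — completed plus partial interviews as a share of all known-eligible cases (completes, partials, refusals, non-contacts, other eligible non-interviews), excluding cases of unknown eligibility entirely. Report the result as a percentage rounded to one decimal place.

Refusals = 97 + 107 = 204
Non-contacts = 248 + 137 = 385
Numerator: 1040 + 170 = 1210
Base: 1040 + 170 + 204 + 385 + 51 = 1850
RR6 = 1210 / 1850 = 0.6541

65.4%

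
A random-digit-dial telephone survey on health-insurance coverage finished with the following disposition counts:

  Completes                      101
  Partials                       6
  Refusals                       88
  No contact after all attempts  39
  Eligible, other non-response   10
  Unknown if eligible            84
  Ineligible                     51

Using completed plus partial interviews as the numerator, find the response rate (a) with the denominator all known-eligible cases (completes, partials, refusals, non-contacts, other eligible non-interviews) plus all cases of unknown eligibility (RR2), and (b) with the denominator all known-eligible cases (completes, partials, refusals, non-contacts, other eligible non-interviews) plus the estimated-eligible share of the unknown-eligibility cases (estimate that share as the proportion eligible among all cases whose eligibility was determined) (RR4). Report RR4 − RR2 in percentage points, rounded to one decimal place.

Num: 101 + 6 = 107
Base: 101 + 6 + 88 + 39 + 10 + 84 = 328
RR2 = 107 / 328 = 0.3262
Known eligible: 101 + 6 + 88 + 39 + 10 = 244
e = 244 / (244 + 51) = 244 / 295 = 0.8271
Eligible share of unknowns: 0.8271 × 84 = 69.48
Base: 244 + 69.48 = 313.48
RR4 = 107 / 313.48 = 0.3413
Difference = 34.13 − 32.62 = 1.51 percentage points

1.5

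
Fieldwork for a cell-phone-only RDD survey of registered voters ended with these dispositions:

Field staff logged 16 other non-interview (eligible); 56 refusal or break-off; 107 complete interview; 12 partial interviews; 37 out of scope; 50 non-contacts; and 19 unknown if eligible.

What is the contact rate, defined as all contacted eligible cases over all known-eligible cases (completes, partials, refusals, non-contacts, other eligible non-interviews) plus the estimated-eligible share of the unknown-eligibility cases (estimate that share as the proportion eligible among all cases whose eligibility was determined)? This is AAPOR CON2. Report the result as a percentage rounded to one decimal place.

Num: 107 + 12 + 56 + 16 = 191
Eligible (known): 107 + 12 + 56 + 50 + 16 = 241
e = 241 / (241 + 37) = 241 / 278 = 0.8669
Eligible share of unknowns: 0.8669 × 19 = 16.47
Base: 241 + 16.47 = 257.47
CON2 = 191 / 257.47 = 0.7418

74.2%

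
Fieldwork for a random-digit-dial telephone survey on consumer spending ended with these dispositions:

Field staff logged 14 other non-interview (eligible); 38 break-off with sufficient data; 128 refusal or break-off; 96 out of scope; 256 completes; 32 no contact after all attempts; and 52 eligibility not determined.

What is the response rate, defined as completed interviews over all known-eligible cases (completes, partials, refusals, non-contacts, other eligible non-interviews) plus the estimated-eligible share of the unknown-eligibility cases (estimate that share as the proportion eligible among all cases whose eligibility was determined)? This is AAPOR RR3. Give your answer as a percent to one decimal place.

Num: 256
Eligible (known): 256 + 38 + 128 + 32 + 14 = 468
e = 468 / (468 + 96) = 468 / 564 = 0.8298
e × U: 0.8298 × 52 = 43.15
Denominator: 468 + 43.15 = 511.15
RR3 = 256 / 511.15 = 0.5008

50.1%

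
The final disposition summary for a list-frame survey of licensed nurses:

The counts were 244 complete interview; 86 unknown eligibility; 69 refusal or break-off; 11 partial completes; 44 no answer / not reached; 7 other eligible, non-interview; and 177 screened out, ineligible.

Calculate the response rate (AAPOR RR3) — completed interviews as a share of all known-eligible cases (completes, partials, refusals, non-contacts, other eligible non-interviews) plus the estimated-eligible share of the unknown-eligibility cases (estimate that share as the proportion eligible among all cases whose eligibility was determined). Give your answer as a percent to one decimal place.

56.3%

Top = 244
Eligible (known) = 244 + 11 + 69 + 44 + 7 = 375
e = 375 / (375 + 177) = 375 / 552 = 0.6793
e × U = 0.6793 × 86 = 58.42
Denom = 375 + 58.42 = 433.42
RR3 = 244 / 433.42 = 0.5630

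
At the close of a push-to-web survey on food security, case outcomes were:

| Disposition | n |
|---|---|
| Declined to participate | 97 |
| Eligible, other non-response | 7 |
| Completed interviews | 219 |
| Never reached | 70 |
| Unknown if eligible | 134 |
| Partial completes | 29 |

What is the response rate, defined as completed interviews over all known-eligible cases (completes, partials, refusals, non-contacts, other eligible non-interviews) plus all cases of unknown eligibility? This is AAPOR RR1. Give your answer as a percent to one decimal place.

Num: 219
Denominator: 219 + 29 + 97 + 70 + 7 + 134 = 556
RR1 = 219 / 556 = 0.3939

39.4%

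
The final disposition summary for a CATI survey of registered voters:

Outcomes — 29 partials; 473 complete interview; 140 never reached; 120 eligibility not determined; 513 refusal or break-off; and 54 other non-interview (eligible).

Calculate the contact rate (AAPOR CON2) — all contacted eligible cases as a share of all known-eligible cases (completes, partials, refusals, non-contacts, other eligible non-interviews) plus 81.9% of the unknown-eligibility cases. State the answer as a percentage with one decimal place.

81.8%

Num: 473 + 29 + 513 + 54 = 1069
Eligible (known): 473 + 29 + 513 + 140 + 54 = 1209
Estimated eligible among unknowns: 0.8190 × 120 = 98.28
Denom: 1209 + 98.28 = 1307.28
CON2 = 1069 / 1307.28 = 0.8177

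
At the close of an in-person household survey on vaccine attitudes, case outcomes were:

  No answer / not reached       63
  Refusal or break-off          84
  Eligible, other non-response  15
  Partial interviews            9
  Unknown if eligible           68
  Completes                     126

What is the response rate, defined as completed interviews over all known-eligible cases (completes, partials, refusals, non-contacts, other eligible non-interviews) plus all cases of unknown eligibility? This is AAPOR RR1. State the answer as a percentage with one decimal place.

34.5%

Num: 126
Denominator: 126 + 9 + 84 + 63 + 15 + 68 = 365
RR1 = 126 / 365 = 0.3452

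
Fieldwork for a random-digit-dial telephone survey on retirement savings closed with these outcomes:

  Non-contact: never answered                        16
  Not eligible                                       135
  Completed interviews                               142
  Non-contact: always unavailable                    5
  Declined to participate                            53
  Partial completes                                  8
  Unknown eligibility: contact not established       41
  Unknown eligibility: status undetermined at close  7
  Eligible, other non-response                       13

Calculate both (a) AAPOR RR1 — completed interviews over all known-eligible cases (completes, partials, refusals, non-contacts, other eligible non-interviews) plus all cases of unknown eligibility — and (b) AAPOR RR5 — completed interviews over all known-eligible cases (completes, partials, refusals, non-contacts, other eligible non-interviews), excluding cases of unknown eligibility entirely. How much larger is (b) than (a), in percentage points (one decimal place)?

Never reached = 16 + 5 = 21
Undetermined eligibility = 41 + 7 = 48
Num: 142
Base: 142 + 8 + 53 + 21 + 13 + 48 = 285
RR1 = 142 / 285 = 0.4982
Base: 142 + 8 + 53 + 21 + 13 = 237
RR5 = 142 / 237 = 0.5992
Difference = 59.92 − 49.82 = 10.10 percentage points

10.1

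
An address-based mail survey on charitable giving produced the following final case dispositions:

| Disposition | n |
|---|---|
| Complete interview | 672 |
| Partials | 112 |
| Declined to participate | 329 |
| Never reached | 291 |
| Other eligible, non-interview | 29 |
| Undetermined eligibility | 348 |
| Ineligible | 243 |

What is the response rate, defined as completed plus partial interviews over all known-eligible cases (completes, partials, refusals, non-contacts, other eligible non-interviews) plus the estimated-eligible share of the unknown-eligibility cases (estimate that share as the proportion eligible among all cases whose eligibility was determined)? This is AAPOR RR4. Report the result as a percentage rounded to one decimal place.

45.3%

Top = 672 + 112 = 784
Eligible (known) = 672 + 112 + 329 + 291 + 29 = 1433
e = 1433 / (1433 + 243) = 1433 / 1676 = 0.8550
Eligible share of unknowns = 0.8550 × 348 = 297.54
Denom = 1433 + 297.54 = 1730.54
RR4 = 784 / 1730.54 = 0.4530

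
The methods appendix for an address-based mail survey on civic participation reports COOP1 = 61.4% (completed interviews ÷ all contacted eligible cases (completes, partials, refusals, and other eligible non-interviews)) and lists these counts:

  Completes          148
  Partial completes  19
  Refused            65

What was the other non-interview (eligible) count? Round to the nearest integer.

COOP1 = 148 / D = 0.614
D = 148 / 0.614 = 241.0
Other denominator terms total 232
other non-interview (eligible) = 241.0 − 232 ≈ 9

9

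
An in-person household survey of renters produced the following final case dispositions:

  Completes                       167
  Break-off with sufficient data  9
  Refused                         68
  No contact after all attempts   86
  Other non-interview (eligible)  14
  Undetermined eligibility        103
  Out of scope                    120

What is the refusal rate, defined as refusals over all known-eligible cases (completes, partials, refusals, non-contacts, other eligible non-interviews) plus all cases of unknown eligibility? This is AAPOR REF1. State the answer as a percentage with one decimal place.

15.2%

Numerator: 68
Base: 167 + 9 + 68 + 86 + 14 + 103 = 447
REF1 = 68 / 447 = 0.1521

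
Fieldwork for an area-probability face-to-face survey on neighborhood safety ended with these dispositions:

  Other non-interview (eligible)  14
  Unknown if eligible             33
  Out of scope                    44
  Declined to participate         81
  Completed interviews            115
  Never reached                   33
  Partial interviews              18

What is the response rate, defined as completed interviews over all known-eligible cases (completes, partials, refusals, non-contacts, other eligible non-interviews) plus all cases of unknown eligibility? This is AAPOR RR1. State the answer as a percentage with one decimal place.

39.1%

Numerator → 115
Denominator → 115 + 18 + 81 + 33 + 14 + 33 = 294
RR1 = 115 / 294 = 0.3912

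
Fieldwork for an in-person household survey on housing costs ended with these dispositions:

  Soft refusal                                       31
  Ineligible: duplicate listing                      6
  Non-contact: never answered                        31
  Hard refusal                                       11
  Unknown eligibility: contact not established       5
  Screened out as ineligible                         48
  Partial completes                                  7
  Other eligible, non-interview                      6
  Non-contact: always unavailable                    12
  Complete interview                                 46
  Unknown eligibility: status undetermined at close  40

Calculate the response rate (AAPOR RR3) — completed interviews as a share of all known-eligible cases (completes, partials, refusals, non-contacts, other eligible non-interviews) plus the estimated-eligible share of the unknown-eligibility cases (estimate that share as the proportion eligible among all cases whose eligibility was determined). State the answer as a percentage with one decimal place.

Declined to participate = 11 + 31 = 42
No answer / not reached = 31 + 12 = 43
Unknown eligibility = 5 + 40 = 45
Out of scope = 48 + 6 = 54
Numerator: 46
Determined eligible: 46 + 7 + 42 + 43 + 6 = 144
e = 144 / (144 + 54) = 144 / 198 = 0.7273
Eligible share of unknowns: 0.7273 × 45 = 32.73
Denominator: 144 + 32.73 = 176.73
RR3 = 46 / 176.73 = 0.2603

26.0%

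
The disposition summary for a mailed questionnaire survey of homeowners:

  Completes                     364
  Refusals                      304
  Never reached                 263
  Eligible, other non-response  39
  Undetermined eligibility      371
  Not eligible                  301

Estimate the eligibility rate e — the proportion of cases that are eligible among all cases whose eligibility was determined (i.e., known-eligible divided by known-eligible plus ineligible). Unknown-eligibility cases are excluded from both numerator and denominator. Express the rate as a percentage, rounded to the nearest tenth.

Eligible (known) = 364 + 304 + 263 + 39 = 970
e = 970 / (970 + 301) = 970 / 1271 = 0.7632

76.3%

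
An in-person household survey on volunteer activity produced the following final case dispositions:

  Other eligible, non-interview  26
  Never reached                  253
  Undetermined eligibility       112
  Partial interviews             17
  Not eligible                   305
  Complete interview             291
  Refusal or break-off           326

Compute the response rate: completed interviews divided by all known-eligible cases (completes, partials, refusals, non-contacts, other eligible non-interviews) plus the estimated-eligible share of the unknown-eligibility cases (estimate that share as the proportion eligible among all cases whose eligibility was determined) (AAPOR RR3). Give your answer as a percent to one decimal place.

Numerator → 291
Eligible (known) → 291 + 17 + 326 + 253 + 26 = 913
e = 913 / (913 + 305) = 913 / 1218 = 0.7496
e × U → 0.7496 × 112 = 83.96
Base → 913 + 83.96 = 996.96
RR3 = 291 / 996.96 = 0.2919

29.2%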